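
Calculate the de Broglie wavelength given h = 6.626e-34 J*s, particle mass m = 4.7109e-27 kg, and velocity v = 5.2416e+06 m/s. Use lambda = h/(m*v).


lambda = h / (m * v)
= 6.626e-34 / (4.7109e-27 * 5.2416e+06)
= 6.626e-34 / 2.4693e-20
= 2.6834e-14 m

2.6834e-14


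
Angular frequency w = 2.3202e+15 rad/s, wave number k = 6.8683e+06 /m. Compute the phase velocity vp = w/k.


vp = w / k
= 2.3202e+15 / 6.8683e+06
= 3.3781e+08 m/s

3.3781e+08


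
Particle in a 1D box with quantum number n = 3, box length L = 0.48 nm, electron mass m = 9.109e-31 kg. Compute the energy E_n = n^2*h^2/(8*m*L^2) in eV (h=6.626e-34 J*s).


E = n^2 * h^2 / (8 * m * L^2)
= 3^2 * (6.626e-34)^2 / (8 * 9.109e-31 * (0.48e-9)^2)
= 9 * 4.3904e-67 / (8 * 9.109e-31 * 2.3040e-19)
= 2.3534e-18 J
= 14.6906 eV

14.6906


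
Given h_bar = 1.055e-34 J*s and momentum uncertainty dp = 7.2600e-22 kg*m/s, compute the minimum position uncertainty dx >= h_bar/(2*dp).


dx = h_bar / (2 * dp)
= 1.055e-34 / (2 * 7.2600e-22)
= 1.055e-34 / 1.4520e-21
= 7.2658e-14 m

7.2658e-14


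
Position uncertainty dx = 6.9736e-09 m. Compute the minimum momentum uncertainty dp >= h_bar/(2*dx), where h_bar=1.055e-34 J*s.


dp = h_bar / (2 * dx)
= 1.055e-34 / (2 * 6.9736e-09)
= 1.055e-34 / 1.3947e-08
= 7.5642e-27 kg*m/s

7.5642e-27


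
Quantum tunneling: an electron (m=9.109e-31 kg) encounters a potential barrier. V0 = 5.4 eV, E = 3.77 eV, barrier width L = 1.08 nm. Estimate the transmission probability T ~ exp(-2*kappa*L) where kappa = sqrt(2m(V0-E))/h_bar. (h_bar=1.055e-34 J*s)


V0 - E = 1.63 eV = 2.6113e-19 J
kappa = sqrt(2 * m * (V0-E)) / h_bar
= sqrt(2 * 9.109e-31 * 2.6113e-19) / 1.055e-34
= 6.5377e+09 /m
2*kappa*L = 2 * 6.5377e+09 * 1.08e-9
= 14.1214
T = exp(-14.1214) = 7.364933e-07

7.364933e-07


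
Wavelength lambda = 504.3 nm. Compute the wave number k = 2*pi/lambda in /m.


k = 2 * pi / lambda
= 6.2832 / (504.3e-9)
= 6.2832 / 5.0430e-07
= 1.2459e+07 /m

1.2459e+07


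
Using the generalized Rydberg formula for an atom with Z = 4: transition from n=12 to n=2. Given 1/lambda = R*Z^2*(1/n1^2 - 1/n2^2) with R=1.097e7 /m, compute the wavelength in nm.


1/lambda = R * Z^2 * (1/n1^2 - 1/n2^2)
= 1.097e7 * 4^2 * (1/2^2 - 1/12^2)
= 1.097e7 * 16 * (0.25 - 0.006944)
= 4.2661e+07 /m
lambda = 1 / 4.2661e+07
= 23.4406 nm

23.4406


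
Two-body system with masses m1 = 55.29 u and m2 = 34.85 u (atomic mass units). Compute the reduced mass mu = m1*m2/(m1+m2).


mu = m1 * m2 / (m1 + m2)
= 55.29 * 34.85 / (55.29 + 34.85)
= 1926.8565 / 90.14
= 21.3763 u

21.3763


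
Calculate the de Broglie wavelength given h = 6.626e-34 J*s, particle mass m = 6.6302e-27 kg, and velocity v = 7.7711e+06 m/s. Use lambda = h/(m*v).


lambda = h / (m * v)
= 6.626e-34 / (6.6302e-27 * 7.7711e+06)
= 6.626e-34 / 5.1524e-20
= 1.2860e-14 m

1.2860e-14


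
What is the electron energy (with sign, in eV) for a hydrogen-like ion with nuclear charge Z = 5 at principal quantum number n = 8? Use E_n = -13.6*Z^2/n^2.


E_n = -13.6 * Z^2 / n^2
= -13.6 * 5^2 / 8^2
= -13.6 * 25 / 64
= -5.3125 eV

-5.3125


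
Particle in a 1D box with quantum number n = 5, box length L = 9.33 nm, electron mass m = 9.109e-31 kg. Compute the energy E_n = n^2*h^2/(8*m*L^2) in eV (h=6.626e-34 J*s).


E = n^2 * h^2 / (8 * m * L^2)
= 5^2 * (6.626e-34)^2 / (8 * 9.109e-31 * (9.33e-9)^2)
= 25 * 4.3904e-67 / (8 * 9.109e-31 * 8.7049e-17)
= 1.7303e-20 J
= 0.108 eV

0.108


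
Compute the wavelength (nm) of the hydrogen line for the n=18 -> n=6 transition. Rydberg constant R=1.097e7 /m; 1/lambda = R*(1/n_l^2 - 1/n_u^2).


1/lambda = R * (1/n_l^2 - 1/n_u^2)
= 1.097e7 * (1/6^2 - 1/18^2)
= 1.097e7 * (0.027778 - 0.003086)
= 1.097e7 * 0.024691
= 2.7086e+05 /m
lambda = 1 / 2.7086e+05 = 3691.887 nm

3691.887


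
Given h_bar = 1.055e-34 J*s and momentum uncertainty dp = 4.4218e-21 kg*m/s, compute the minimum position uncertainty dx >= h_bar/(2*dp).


dx = h_bar / (2 * dp)
= 1.055e-34 / (2 * 4.4218e-21)
= 1.055e-34 / 8.8436e-21
= 1.1930e-14 m

1.1930e-14


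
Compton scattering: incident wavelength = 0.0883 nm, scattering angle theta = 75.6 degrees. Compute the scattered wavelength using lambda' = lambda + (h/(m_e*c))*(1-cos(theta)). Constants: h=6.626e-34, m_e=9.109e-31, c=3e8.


Compton wavelength: h/(m_e*c) = 2.4247e-12 m
d_lambda = 2.4247e-12 * (1 - cos(75.6 deg))
= 2.4247e-12 * 0.75131
= 1.8217e-12 m = 0.001822 nm
lambda' = 0.0883 + 0.001822
= 0.090122 nm

0.090122


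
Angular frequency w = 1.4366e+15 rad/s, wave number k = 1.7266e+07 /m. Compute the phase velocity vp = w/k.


vp = w / k
= 1.4366e+15 / 1.7266e+07
= 8.3204e+07 m/s

8.3204e+07


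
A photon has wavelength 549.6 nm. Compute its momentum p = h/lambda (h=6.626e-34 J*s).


p = h / lambda
= 6.626e-34 / (549.6e-9)
= 6.626e-34 / 5.4960e-07
= 1.2056e-27 kg*m/s

1.2056e-27


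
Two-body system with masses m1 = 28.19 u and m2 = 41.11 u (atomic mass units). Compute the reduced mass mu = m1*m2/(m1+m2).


mu = m1 * m2 / (m1 + m2)
= 28.19 * 41.11 / (28.19 + 41.11)
= 1158.8909 / 69.3
= 16.7228 u

16.7228


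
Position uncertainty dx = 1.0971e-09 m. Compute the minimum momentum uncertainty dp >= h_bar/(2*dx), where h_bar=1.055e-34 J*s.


dp = h_bar / (2 * dx)
= 1.055e-34 / (2 * 1.0971e-09)
= 1.055e-34 / 2.1942e-09
= 4.8081e-26 kg*m/s

4.8081e-26


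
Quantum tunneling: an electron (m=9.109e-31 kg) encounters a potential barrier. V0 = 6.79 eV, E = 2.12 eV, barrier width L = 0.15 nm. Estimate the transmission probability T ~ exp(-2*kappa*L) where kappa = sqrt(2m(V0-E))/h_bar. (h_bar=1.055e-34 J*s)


V0 - E = 4.67 eV = 7.4813e-19 J
kappa = sqrt(2 * m * (V0-E)) / h_bar
= sqrt(2 * 9.109e-31 * 7.4813e-19) / 1.055e-34
= 1.1066e+10 /m
2*kappa*L = 2 * 1.1066e+10 * 0.15e-9
= 3.3198
T = exp(-3.3198) = 3.616091e-02

3.616091e-02


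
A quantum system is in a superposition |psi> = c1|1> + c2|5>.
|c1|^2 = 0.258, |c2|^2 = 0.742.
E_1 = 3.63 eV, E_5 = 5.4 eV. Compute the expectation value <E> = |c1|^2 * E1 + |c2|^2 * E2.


<E> = |c1|^2 * E1 + |c2|^2 * E2
= 0.258 * 3.63 + 0.742 * 5.4
= 0.9365 + 4.0068
= 4.9433 eV

4.9433


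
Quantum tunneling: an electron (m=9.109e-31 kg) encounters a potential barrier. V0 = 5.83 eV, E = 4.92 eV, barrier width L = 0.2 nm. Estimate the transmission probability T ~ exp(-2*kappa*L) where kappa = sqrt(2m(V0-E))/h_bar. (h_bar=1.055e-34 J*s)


V0 - E = 0.91 eV = 1.4578e-19 J
kappa = sqrt(2 * m * (V0-E)) / h_bar
= sqrt(2 * 9.109e-31 * 1.4578e-19) / 1.055e-34
= 4.8848e+09 /m
2*kappa*L = 2 * 4.8848e+09 * 0.2e-9
= 1.9539
T = exp(-1.9539) = 1.417155e-01

1.417155e-01


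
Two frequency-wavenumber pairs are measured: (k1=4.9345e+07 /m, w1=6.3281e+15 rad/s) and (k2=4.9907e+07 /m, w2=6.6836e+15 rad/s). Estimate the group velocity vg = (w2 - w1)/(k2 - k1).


vg = (w2 - w1) / (k2 - k1)
= (6.6836e+15 - 6.3281e+15) / (4.9907e+07 - 4.9345e+07)
= 3.5550e+14 / 5.6200e+05
= 6.3256e+08 m/s

6.3256e+08


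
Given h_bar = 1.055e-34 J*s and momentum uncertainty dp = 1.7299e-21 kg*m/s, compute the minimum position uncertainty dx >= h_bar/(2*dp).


dx = h_bar / (2 * dp)
= 1.055e-34 / (2 * 1.7299e-21)
= 1.055e-34 / 3.4598e-21
= 3.0493e-14 m

3.0493e-14


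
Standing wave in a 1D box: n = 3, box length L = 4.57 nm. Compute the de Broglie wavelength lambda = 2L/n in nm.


lambda = 2L / n
= 2 * 4.57 / 3
= 9.14 / 3
= 3.0467 nm

3.0467


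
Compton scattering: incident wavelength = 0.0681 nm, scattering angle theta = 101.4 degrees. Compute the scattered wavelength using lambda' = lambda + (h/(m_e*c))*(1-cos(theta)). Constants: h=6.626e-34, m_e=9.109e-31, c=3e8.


Compton wavelength: h/(m_e*c) = 2.4247e-12 m
d_lambda = 2.4247e-12 * (1 - cos(101.4 deg))
= 2.4247e-12 * 1.197657
= 2.9040e-12 m = 0.002904 nm
lambda' = 0.0681 + 0.002904
= 0.071004 nm

0.071004


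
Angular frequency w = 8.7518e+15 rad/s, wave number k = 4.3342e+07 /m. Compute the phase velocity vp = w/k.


vp = w / k
= 8.7518e+15 / 4.3342e+07
= 2.0192e+08 m/s

2.0192e+08


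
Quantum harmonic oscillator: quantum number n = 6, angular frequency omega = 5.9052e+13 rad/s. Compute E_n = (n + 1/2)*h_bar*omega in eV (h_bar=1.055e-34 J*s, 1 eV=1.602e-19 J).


E = (n + 1/2) * h_bar * omega
= (6 + 0.5) * 1.055e-34 * 5.9052e+13
= 6.5 * 6.2300e-21
= 4.0495e-20 J
= 0.2528 eV

0.2528


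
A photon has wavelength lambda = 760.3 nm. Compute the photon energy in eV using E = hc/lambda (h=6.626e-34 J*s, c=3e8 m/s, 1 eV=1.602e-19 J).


E = hc / lambda
= (6.626e-34)(3e8) / (760.3e-9)
= 1.9878e-25 / 7.6030e-07
= 2.6145e-19 J
Converting to eV: 2.6145e-19 / 1.602e-19
= 1.632 eV

1.632


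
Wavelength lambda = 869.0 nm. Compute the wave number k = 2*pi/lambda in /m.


k = 2 * pi / lambda
= 6.2832 / (869.0e-9)
= 6.2832 / 8.6900e-07
= 7.2304e+06 /m

7.2304e+06


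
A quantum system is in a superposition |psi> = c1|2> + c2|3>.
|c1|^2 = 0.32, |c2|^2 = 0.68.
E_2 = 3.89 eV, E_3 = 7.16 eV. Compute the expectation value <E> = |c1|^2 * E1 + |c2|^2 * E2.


<E> = |c1|^2 * E1 + |c2|^2 * E2
= 0.32 * 3.89 + 0.68 * 7.16
= 1.2448 + 4.8688
= 6.1136 eV

6.1136


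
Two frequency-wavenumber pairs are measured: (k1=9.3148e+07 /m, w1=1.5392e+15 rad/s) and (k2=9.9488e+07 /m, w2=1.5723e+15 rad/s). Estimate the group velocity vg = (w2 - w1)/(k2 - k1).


vg = (w2 - w1) / (k2 - k1)
= (1.5723e+15 - 1.5392e+15) / (9.9488e+07 - 9.3148e+07)
= 3.3100e+13 / 6.3400e+06
= 5.2208e+06 m/s

5.2208e+06


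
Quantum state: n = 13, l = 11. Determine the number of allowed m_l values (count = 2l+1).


m_l ranges from -l to +l in integer steps
So m_l goes from -11 to +11
Count = 2l + 1 = 2*11 + 1
= 23

23


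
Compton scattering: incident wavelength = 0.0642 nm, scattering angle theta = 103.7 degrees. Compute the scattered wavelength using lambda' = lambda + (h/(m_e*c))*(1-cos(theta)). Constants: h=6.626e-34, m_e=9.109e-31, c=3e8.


Compton wavelength: h/(m_e*c) = 2.4247e-12 m
d_lambda = 2.4247e-12 * (1 - cos(103.7 deg))
= 2.4247e-12 * 1.236838
= 2.9990e-12 m = 0.002999 nm
lambda' = 0.0642 + 0.002999
= 0.067199 nm

0.067199


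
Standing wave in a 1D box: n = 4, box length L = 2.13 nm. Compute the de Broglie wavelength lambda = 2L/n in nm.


lambda = 2L / n
= 2 * 2.13 / 4
= 4.26 / 4
= 1.065 nm

1.065


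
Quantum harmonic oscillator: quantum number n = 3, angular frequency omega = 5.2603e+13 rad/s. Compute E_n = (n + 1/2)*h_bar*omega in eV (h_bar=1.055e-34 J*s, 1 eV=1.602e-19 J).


E = (n + 1/2) * h_bar * omega
= (3 + 0.5) * 1.055e-34 * 5.2603e+13
= 3.5 * 5.5496e-21
= 1.9424e-20 J
= 0.1212 eV

0.1212


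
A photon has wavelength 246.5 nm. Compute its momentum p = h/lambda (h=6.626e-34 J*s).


p = h / lambda
= 6.626e-34 / (246.5e-9)
= 6.626e-34 / 2.4650e-07
= 2.6880e-27 kg*m/s

2.6880e-27


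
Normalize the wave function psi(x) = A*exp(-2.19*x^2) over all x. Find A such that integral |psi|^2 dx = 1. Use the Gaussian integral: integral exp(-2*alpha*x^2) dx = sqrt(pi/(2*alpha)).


integral |psi|^2 dx = A^2 * sqrt(pi/(2*alpha)) = 1
A^2 = sqrt(2*alpha/pi)
= sqrt(2 * 2.19 / pi)
= 1.180761
A = sqrt(1.180761)
= 1.0866

1.0866


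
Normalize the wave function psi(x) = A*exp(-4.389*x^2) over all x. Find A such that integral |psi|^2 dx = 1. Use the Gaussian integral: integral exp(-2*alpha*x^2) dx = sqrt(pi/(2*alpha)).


integral |psi|^2 dx = A^2 * sqrt(pi/(2*alpha)) = 1
A^2 = sqrt(2*alpha/pi)
= sqrt(2 * 4.389 / pi)
= 1.671563
A = sqrt(1.671563)
= 1.2929

1.2929


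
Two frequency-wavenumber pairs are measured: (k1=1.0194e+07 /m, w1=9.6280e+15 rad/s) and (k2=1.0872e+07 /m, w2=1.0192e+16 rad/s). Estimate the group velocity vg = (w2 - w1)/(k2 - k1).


vg = (w2 - w1) / (k2 - k1)
= (1.0192e+16 - 9.6280e+15) / (1.0872e+07 - 1.0194e+07)
= 5.6400e+14 / 6.7800e+05
= 8.3186e+08 m/s

8.3186e+08


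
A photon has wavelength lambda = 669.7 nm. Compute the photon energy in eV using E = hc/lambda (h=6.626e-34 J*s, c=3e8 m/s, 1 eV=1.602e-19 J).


E = hc / lambda
= (6.626e-34)(3e8) / (669.7e-9)
= 1.9878e-25 / 6.6970e-07
= 2.9682e-19 J
Converting to eV: 2.9682e-19 / 1.602e-19
= 1.8528 eV

1.8528


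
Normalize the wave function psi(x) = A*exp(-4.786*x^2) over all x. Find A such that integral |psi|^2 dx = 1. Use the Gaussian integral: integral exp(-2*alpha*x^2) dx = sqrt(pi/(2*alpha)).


integral |psi|^2 dx = A^2 * sqrt(pi/(2*alpha)) = 1
A^2 = sqrt(2*alpha/pi)
= sqrt(2 * 4.786 / pi)
= 1.745526
A = sqrt(1.745526)
= 1.3212

1.3212


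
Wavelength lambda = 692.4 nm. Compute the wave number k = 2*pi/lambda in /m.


k = 2 * pi / lambda
= 6.2832 / (692.4e-9)
= 6.2832 / 6.9240e-07
= 9.0745e+06 /m

9.0745e+06


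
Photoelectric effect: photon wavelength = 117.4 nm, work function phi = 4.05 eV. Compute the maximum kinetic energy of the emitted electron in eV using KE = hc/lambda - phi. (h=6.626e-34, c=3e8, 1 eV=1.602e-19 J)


E_photon = hc / lambda
= (6.626e-34)(3e8) / (117.4e-9)
= 1.6932e-18 J
= 10.5692 eV
KE = E_photon - phi
= 10.5692 - 4.05
= 6.5192 eV

6.5192


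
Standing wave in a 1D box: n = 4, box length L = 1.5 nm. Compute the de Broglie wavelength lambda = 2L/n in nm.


lambda = 2L / n
= 2 * 1.5 / 4
= 3.0 / 4
= 0.75 nm

0.75


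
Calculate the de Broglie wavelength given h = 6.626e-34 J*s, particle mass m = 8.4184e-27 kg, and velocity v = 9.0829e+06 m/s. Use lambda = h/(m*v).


lambda = h / (m * v)
= 6.626e-34 / (8.4184e-27 * 9.0829e+06)
= 6.626e-34 / 7.6463e-20
= 8.6656e-15 m

8.6656e-15


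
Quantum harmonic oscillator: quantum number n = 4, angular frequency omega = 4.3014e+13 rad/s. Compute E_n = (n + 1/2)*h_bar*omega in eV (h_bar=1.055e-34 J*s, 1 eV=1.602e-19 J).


E = (n + 1/2) * h_bar * omega
= (4 + 0.5) * 1.055e-34 * 4.3014e+13
= 4.5 * 4.5380e-21
= 2.0421e-20 J
= 0.1275 eV

0.1275


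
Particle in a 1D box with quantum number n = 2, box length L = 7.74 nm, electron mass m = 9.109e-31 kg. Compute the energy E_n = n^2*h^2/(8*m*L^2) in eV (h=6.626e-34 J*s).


E = n^2 * h^2 / (8 * m * L^2)
= 2^2 * (6.626e-34)^2 / (8 * 9.109e-31 * (7.74e-9)^2)
= 4 * 4.3904e-67 / (8 * 9.109e-31 * 5.9908e-17)
= 4.0227e-21 J
= 0.0251 eV

0.0251


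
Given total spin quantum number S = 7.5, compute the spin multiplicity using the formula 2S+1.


Spin multiplicity = 2S + 1
= 2 * 7.5 + 1
= 15.0 + 1
= 16

16


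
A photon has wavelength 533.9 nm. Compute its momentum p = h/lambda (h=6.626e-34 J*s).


p = h / lambda
= 6.626e-34 / (533.9e-9)
= 6.626e-34 / 5.3390e-07
= 1.2411e-27 kg*m/s

1.2411e-27


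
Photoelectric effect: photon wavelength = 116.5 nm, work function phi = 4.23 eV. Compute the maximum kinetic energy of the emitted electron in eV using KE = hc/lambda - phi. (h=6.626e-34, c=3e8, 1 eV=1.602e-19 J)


E_photon = hc / lambda
= (6.626e-34)(3e8) / (116.5e-9)
= 1.7063e-18 J
= 10.6508 eV
KE = E_photon - phi
= 10.6508 - 4.23
= 6.4208 eV

6.4208


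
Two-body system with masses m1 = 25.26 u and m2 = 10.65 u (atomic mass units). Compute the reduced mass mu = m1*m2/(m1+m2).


mu = m1 * m2 / (m1 + m2)
= 25.26 * 10.65 / (25.26 + 10.65)
= 269.019 / 35.91
= 7.4915 u

7.4915


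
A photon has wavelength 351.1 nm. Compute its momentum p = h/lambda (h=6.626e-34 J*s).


p = h / lambda
= 6.626e-34 / (351.1e-9)
= 6.626e-34 / 3.5110e-07
= 1.8872e-27 kg*m/s

1.8872e-27


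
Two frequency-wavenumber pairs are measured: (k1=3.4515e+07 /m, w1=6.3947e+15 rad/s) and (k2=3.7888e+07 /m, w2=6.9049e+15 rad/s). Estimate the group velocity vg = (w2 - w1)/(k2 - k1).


vg = (w2 - w1) / (k2 - k1)
= (6.9049e+15 - 6.3947e+15) / (3.7888e+07 - 3.4515e+07)
= 5.1020e+14 / 3.3730e+06
= 1.5126e+08 m/s

1.5126e+08


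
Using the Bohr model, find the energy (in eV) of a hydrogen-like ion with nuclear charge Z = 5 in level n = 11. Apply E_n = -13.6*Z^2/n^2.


E_n = -13.6 * Z^2 / n^2
= -13.6 * 5^2 / 11^2
= -13.6 * 25 / 121
= -2.8099 eV

-2.8099


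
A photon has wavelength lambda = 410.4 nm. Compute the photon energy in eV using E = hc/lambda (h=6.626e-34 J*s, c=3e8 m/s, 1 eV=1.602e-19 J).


E = hc / lambda
= (6.626e-34)(3e8) / (410.4e-9)
= 1.9878e-25 / 4.1040e-07
= 4.8436e-19 J
Converting to eV: 4.8436e-19 / 1.602e-19
= 3.0235 eV

3.0235


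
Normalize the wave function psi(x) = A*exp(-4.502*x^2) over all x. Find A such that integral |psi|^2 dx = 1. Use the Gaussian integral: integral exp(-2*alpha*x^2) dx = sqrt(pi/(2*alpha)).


integral |psi|^2 dx = A^2 * sqrt(pi/(2*alpha)) = 1
A^2 = sqrt(2*alpha/pi)
= sqrt(2 * 4.502 / pi)
= 1.692945
A = sqrt(1.692945)
= 1.3011

1.3011


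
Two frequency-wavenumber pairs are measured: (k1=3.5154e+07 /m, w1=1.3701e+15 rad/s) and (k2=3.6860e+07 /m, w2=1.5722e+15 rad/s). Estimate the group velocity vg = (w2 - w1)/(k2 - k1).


vg = (w2 - w1) / (k2 - k1)
= (1.5722e+15 - 1.3701e+15) / (3.6860e+07 - 3.5154e+07)
= 2.0210e+14 / 1.7060e+06
= 1.1846e+08 m/s

1.1846e+08


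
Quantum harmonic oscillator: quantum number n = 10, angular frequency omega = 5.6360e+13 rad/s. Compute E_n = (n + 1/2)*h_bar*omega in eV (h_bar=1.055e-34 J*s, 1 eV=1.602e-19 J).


E = (n + 1/2) * h_bar * omega
= (10 + 0.5) * 1.055e-34 * 5.6360e+13
= 10.5 * 5.9460e-21
= 6.2433e-20 J
= 0.3897 eV

0.3897


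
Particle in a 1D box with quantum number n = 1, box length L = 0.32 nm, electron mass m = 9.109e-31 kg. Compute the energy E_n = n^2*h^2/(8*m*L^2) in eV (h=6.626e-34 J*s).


E = n^2 * h^2 / (8 * m * L^2)
= 1^2 * (6.626e-34)^2 / (8 * 9.109e-31 * (0.32e-9)^2)
= 1 * 4.3904e-67 / (8 * 9.109e-31 * 1.0240e-19)
= 5.8836e-19 J
= 3.6727 eV

3.6727


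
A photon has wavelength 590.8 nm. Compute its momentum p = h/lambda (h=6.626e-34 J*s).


p = h / lambda
= 6.626e-34 / (590.8e-9)
= 6.626e-34 / 5.9080e-07
= 1.1215e-27 kg*m/s

1.1215e-27


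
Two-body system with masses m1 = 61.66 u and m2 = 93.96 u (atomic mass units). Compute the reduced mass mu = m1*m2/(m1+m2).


mu = m1 * m2 / (m1 + m2)
= 61.66 * 93.96 / (61.66 + 93.96)
= 5793.5736 / 155.62
= 37.229 u

37.229


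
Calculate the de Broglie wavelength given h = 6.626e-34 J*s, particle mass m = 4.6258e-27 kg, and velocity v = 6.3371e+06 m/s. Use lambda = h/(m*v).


lambda = h / (m * v)
= 6.626e-34 / (4.6258e-27 * 6.3371e+06)
= 6.626e-34 / 2.9314e-20
= 2.2603e-14 m

2.2603e-14


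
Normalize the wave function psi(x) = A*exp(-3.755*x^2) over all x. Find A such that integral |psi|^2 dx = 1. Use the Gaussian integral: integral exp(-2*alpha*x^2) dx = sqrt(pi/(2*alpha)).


integral |psi|^2 dx = A^2 * sqrt(pi/(2*alpha)) = 1
A^2 = sqrt(2*alpha/pi)
= sqrt(2 * 3.755 / pi)
= 1.546127
A = sqrt(1.546127)
= 1.2434

1.2434


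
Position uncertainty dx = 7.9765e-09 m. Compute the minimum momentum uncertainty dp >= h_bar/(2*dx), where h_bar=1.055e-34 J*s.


dp = h_bar / (2 * dx)
= 1.055e-34 / (2 * 7.9765e-09)
= 1.055e-34 / 1.5953e-08
= 6.6132e-27 kg*m/s

6.6132e-27


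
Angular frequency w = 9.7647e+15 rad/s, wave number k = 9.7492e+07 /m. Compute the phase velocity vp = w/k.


vp = w / k
= 9.7647e+15 / 9.7492e+07
= 1.0016e+08 m/s

1.0016e+08


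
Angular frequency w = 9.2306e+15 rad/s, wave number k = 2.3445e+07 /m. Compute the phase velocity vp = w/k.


vp = w / k
= 9.2306e+15 / 2.3445e+07
= 3.9371e+08 m/s

3.9371e+08


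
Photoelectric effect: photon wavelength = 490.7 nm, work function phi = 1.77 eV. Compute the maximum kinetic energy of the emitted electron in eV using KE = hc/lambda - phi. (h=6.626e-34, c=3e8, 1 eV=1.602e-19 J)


E_photon = hc / lambda
= (6.626e-34)(3e8) / (490.7e-9)
= 4.0509e-19 J
= 2.5287 eV
KE = E_photon - phi
= 2.5287 - 1.77
= 0.7587 eV

0.7587


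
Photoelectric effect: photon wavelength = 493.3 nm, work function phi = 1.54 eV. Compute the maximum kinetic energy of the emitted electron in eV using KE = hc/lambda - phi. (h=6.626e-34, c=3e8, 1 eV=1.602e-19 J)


E_photon = hc / lambda
= (6.626e-34)(3e8) / (493.3e-9)
= 4.0296e-19 J
= 2.5154 eV
KE = E_photon - phi
= 2.5154 - 1.54
= 0.9754 eV

0.9754


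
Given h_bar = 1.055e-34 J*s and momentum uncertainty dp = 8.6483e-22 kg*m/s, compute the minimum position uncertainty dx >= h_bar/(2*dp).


dx = h_bar / (2 * dp)
= 1.055e-34 / (2 * 8.6483e-22)
= 1.055e-34 / 1.7297e-21
= 6.0995e-14 m

6.0995e-14


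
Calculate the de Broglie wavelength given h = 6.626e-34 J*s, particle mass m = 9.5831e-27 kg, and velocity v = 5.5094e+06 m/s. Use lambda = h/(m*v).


lambda = h / (m * v)
= 6.626e-34 / (9.5831e-27 * 5.5094e+06)
= 6.626e-34 / 5.2797e-20
= 1.2550e-14 m

1.2550e-14


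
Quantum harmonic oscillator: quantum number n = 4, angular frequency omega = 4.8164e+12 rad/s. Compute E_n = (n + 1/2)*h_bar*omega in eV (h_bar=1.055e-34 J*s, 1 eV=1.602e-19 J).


E = (n + 1/2) * h_bar * omega
= (4 + 0.5) * 1.055e-34 * 4.8164e+12
= 4.5 * 5.0813e-22
= 2.2866e-21 J
= 0.0143 eV

0.0143


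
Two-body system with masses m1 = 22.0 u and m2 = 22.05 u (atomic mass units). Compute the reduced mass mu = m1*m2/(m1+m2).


mu = m1 * m2 / (m1 + m2)
= 22.0 * 22.05 / (22.0 + 22.05)
= 485.1 / 44.05
= 11.0125 u

11.0125


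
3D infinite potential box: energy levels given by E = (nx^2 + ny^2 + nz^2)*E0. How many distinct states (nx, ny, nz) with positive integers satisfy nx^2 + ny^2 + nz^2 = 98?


Enumerate all (nx, ny, nz) with nx^2 + ny^2 + nz^2 = 98:
(1,4,9)
(1,9,4)
(3,5,8)
(3,8,5)
(4,1,9)
(4,9,1)
(5,3,8)
(5,8,3)
(8,3,5)
(8,5,3)
(9,1,4)
(9,4,1)
Total degeneracy = 12

12


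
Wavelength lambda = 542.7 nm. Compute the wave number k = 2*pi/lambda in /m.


k = 2 * pi / lambda
= 6.2832 / (542.7e-9)
= 6.2832 / 5.4270e-07
= 1.1578e+07 /m

1.1578e+07


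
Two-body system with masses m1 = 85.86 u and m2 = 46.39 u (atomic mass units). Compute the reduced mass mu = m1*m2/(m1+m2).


mu = m1 * m2 / (m1 + m2)
= 85.86 * 46.39 / (85.86 + 46.39)
= 3983.0454 / 132.25
= 30.1175 u

30.1175


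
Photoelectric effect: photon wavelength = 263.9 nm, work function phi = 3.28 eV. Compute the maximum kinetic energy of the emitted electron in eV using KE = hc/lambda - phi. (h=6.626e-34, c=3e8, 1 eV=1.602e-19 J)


E_photon = hc / lambda
= (6.626e-34)(3e8) / (263.9e-9)
= 7.5324e-19 J
= 4.7019 eV
KE = E_photon - phi
= 4.7019 - 3.28
= 1.4219 eV

1.4219


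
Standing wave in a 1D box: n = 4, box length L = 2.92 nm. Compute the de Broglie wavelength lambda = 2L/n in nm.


lambda = 2L / n
= 2 * 2.92 / 4
= 5.84 / 4
= 1.46 nm

1.46


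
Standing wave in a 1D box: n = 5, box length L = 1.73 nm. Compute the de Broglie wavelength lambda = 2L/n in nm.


lambda = 2L / n
= 2 * 1.73 / 5
= 3.46 / 5
= 0.692 nm

0.692


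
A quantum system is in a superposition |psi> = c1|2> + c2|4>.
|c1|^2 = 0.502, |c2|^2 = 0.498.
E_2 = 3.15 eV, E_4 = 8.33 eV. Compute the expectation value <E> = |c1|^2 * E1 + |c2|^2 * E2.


<E> = |c1|^2 * E1 + |c2|^2 * E2
= 0.502 * 3.15 + 0.498 * 8.33
= 1.5813 + 4.1483
= 5.7296 eV

5.7296


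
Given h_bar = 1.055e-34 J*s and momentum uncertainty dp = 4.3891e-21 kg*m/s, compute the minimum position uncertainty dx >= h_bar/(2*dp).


dx = h_bar / (2 * dp)
= 1.055e-34 / (2 * 4.3891e-21)
= 1.055e-34 / 8.7782e-21
= 1.2018e-14 m

1.2018e-14


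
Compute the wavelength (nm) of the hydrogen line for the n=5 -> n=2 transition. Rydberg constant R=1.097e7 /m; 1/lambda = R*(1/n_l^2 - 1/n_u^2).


1/lambda = R * (1/n_l^2 - 1/n_u^2)
= 1.097e7 * (1/2^2 - 1/5^2)
= 1.097e7 * (0.25 - 0.04)
= 1.097e7 * 0.21
= 2.3037e+06 /m
lambda = 1 / 2.3037e+06 = 434.0843 nm

434.0843


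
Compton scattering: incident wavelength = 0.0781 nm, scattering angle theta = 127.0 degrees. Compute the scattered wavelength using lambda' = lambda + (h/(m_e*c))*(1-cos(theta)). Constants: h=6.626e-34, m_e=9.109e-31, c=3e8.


Compton wavelength: h/(m_e*c) = 2.4247e-12 m
d_lambda = 2.4247e-12 * (1 - cos(127.0 deg))
= 2.4247e-12 * 1.601815
= 3.8839e-12 m = 0.003884 nm
lambda' = 0.0781 + 0.003884
= 0.081984 nm

0.081984


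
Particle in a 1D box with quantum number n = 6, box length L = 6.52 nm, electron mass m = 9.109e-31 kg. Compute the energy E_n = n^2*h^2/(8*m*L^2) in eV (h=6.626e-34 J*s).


E = n^2 * h^2 / (8 * m * L^2)
= 6^2 * (6.626e-34)^2 / (8 * 9.109e-31 * (6.52e-9)^2)
= 36 * 4.3904e-67 / (8 * 9.109e-31 * 4.2510e-17)
= 5.1021e-20 J
= 0.3185 eV

0.3185


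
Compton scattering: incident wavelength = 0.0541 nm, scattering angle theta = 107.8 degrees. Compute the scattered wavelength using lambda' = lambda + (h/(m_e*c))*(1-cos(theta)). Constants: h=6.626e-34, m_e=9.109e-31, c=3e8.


Compton wavelength: h/(m_e*c) = 2.4247e-12 m
d_lambda = 2.4247e-12 * (1 - cos(107.8 deg))
= 2.4247e-12 * 1.305695
= 3.1659e-12 m = 0.003166 nm
lambda' = 0.0541 + 0.003166
= 0.057266 nm

0.057266


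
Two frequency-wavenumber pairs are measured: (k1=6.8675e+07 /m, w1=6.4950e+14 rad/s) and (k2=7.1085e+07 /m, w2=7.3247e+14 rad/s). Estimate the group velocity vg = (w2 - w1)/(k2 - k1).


vg = (w2 - w1) / (k2 - k1)
= (7.3247e+14 - 6.4950e+14) / (7.1085e+07 - 6.8675e+07)
= 8.2970e+13 / 2.4100e+06
= 3.4427e+07 m/s

3.4427e+07


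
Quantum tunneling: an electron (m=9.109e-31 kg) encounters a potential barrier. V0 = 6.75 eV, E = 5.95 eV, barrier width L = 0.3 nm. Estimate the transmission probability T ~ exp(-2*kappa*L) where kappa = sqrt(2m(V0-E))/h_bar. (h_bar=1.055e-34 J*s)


V0 - E = 0.8 eV = 1.2816e-19 J
kappa = sqrt(2 * m * (V0-E)) / h_bar
= sqrt(2 * 9.109e-31 * 1.2816e-19) / 1.055e-34
= 4.5801e+09 /m
2*kappa*L = 2 * 4.5801e+09 * 0.3e-9
= 2.7481
T = exp(-2.7481) = 6.405233e-02

6.405233e-02


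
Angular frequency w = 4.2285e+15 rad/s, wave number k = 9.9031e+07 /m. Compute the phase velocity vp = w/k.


vp = w / k
= 4.2285e+15 / 9.9031e+07
= 4.2699e+07 m/s

4.2699e+07


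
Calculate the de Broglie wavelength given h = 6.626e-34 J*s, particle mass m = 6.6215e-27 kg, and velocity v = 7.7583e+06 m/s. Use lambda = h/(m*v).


lambda = h / (m * v)
= 6.626e-34 / (6.6215e-27 * 7.7583e+06)
= 6.626e-34 / 5.1372e-20
= 1.2898e-14 m

1.2898e-14


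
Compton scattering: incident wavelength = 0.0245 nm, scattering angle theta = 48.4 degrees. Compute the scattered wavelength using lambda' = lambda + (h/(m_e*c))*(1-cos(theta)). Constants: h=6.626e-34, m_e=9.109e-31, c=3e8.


Compton wavelength: h/(m_e*c) = 2.4247e-12 m
d_lambda = 2.4247e-12 * (1 - cos(48.4 deg))
= 2.4247e-12 * 0.336074
= 8.1488e-13 m = 0.000815 nm
lambda' = 0.0245 + 0.000815
= 0.025315 nm

0.025315


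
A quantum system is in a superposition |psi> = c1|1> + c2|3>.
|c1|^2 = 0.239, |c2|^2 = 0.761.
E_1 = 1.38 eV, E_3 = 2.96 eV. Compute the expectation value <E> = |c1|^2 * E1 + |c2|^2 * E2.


<E> = |c1|^2 * E1 + |c2|^2 * E2
= 0.239 * 1.38 + 0.761 * 2.96
= 0.3298 + 2.2526
= 2.5824 eV

2.5824


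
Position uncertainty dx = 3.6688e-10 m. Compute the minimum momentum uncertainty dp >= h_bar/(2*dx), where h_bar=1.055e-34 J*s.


dp = h_bar / (2 * dx)
= 1.055e-34 / (2 * 3.6688e-10)
= 1.055e-34 / 7.3376e-10
= 1.4378e-25 kg*m/s

1.4378e-25


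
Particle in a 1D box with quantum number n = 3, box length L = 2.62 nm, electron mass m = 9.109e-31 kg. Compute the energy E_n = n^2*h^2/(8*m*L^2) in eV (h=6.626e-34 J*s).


E = n^2 * h^2 / (8 * m * L^2)
= 3^2 * (6.626e-34)^2 / (8 * 9.109e-31 * (2.62e-9)^2)
= 9 * 4.3904e-67 / (8 * 9.109e-31 * 6.8644e-18)
= 7.8992e-20 J
= 0.4931 eV

0.4931


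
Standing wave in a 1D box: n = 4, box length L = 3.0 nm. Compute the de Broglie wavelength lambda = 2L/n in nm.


lambda = 2L / n
= 2 * 3.0 / 4
= 6.0 / 4
= 1.5 nm

1.5


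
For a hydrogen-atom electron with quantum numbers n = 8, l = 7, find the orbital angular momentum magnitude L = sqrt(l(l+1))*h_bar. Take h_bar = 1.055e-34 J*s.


L = sqrt(l*(l+1)) * h_bar
= sqrt(7 * 8) * 1.055e-34
= sqrt(56) * 1.055e-34
= 7.4833 * 1.055e-34
= 7.8949e-34 J*s

7.8949e-34


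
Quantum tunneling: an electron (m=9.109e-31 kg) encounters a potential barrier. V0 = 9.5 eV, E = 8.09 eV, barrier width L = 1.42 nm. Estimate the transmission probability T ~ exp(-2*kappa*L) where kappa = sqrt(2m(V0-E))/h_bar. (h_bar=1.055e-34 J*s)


V0 - E = 1.41 eV = 2.2588e-19 J
kappa = sqrt(2 * m * (V0-E)) / h_bar
= sqrt(2 * 9.109e-31 * 2.2588e-19) / 1.055e-34
= 6.0805e+09 /m
2*kappa*L = 2 * 6.0805e+09 * 1.42e-9
= 17.2686
T = exp(-17.2686) = 3.164782e-08

3.164782e-08


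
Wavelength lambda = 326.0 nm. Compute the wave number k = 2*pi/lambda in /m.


k = 2 * pi / lambda
= 6.2832 / (326.0e-9)
= 6.2832 / 3.2600e-07
= 1.9274e+07 /m

1.9274e+07


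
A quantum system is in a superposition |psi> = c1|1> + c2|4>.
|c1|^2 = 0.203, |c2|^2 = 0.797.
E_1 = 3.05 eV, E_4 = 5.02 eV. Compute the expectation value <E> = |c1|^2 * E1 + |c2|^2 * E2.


<E> = |c1|^2 * E1 + |c2|^2 * E2
= 0.203 * 3.05 + 0.797 * 5.02
= 0.6191 + 4.0009
= 4.6201 eV

4.6201


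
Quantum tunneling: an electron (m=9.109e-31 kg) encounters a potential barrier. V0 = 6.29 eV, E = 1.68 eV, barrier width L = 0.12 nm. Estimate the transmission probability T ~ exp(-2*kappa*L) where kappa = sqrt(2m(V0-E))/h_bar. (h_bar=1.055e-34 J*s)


V0 - E = 4.61 eV = 7.3852e-19 J
kappa = sqrt(2 * m * (V0-E)) / h_bar
= sqrt(2 * 9.109e-31 * 7.3852e-19) / 1.055e-34
= 1.0995e+10 /m
2*kappa*L = 2 * 1.0995e+10 * 0.12e-9
= 2.6387
T = exp(-2.6387) = 7.145374e-02

7.145374e-02


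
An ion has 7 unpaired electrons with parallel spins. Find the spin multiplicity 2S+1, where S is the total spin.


Total spin S = N * (1/2) = 7 * 0.5 = 3.5
Spin multiplicity = 2S + 1
= 2 * 3.5 + 1
= 8

8


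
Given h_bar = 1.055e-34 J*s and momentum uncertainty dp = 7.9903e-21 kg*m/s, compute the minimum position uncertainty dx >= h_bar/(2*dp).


dx = h_bar / (2 * dp)
= 1.055e-34 / (2 * 7.9903e-21)
= 1.055e-34 / 1.5981e-20
= 6.6018e-15 m

6.6018e-15


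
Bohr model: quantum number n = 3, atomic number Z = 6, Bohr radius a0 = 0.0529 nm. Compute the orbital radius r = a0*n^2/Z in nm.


r = a0 * n^2 / Z
= 0.0529 * 3^2 / 6
= 0.0529 * 9 / 6
= 0.0794 nm

0.0794


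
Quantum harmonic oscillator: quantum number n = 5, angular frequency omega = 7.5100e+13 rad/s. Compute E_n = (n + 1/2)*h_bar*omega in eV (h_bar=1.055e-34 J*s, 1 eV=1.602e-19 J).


E = (n + 1/2) * h_bar * omega
= (5 + 0.5) * 1.055e-34 * 7.5100e+13
= 5.5 * 7.9231e-21
= 4.3577e-20 J
= 0.272 eV

0.272


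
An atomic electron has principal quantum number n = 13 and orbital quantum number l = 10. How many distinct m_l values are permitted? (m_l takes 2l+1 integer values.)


m_l ranges from -l to +l in integer steps
So m_l goes from -10 to +10
Count = 2l + 1 = 2*10 + 1
= 21

21


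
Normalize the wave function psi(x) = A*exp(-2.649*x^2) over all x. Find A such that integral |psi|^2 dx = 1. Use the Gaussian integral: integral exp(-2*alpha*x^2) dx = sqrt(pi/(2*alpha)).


integral |psi|^2 dx = A^2 * sqrt(pi/(2*alpha)) = 1
A^2 = sqrt(2*alpha/pi)
= sqrt(2 * 2.649 / pi)
= 1.298617
A = sqrt(1.298617)
= 1.1396

1.1396


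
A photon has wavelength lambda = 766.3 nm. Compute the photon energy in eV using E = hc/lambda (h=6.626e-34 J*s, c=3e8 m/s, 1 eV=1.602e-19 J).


E = hc / lambda
= (6.626e-34)(3e8) / (766.3e-9)
= 1.9878e-25 / 7.6630e-07
= 2.5940e-19 J
Converting to eV: 2.5940e-19 / 1.602e-19
= 1.6192 eV

1.6192


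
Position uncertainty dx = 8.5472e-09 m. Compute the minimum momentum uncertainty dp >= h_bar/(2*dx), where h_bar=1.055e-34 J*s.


dp = h_bar / (2 * dx)
= 1.055e-34 / (2 * 8.5472e-09)
= 1.055e-34 / 1.7094e-08
= 6.1716e-27 kg*m/s

6.1716e-27


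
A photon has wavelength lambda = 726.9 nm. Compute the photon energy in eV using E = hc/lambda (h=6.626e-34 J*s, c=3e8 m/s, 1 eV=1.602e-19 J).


E = hc / lambda
= (6.626e-34)(3e8) / (726.9e-9)
= 1.9878e-25 / 7.2690e-07
= 2.7346e-19 J
Converting to eV: 2.7346e-19 / 1.602e-19
= 1.707 eV

1.707


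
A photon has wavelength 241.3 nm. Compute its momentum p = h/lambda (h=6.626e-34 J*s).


p = h / lambda
= 6.626e-34 / (241.3e-9)
= 6.626e-34 / 2.4130e-07
= 2.7460e-27 kg*m/s

2.7460e-27


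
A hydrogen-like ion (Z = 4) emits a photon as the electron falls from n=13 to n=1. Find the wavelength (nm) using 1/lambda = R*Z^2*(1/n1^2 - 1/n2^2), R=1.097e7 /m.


1/lambda = R * Z^2 * (1/n1^2 - 1/n2^2)
= 1.097e7 * 4^2 * (1/1^2 - 1/13^2)
= 1.097e7 * 16 * (1.0 - 0.005917)
= 1.7448e+08 /m
lambda = 1 / 1.7448e+08
= 5.7313 nm

5.7313


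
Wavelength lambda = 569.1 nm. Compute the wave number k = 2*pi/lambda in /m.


k = 2 * pi / lambda
= 6.2832 / (569.1e-9)
= 6.2832 / 5.6910e-07
= 1.1041e+07 /m

1.1041e+07


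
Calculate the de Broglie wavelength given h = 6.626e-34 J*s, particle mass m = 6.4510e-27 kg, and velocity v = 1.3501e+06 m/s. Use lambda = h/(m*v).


lambda = h / (m * v)
= 6.626e-34 / (6.4510e-27 * 1.3501e+06)
= 6.626e-34 / 8.7095e-21
= 7.6078e-14 m

7.6078e-14


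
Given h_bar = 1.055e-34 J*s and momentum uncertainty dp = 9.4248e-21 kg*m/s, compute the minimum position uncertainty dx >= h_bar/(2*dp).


dx = h_bar / (2 * dp)
= 1.055e-34 / (2 * 9.4248e-21)
= 1.055e-34 / 1.8850e-20
= 5.5969e-15 m

5.5969e-15


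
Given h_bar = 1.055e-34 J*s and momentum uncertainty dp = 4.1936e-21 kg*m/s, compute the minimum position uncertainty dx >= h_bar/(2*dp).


dx = h_bar / (2 * dp)
= 1.055e-34 / (2 * 4.1936e-21)
= 1.055e-34 / 8.3872e-21
= 1.2579e-14 m

1.2579e-14


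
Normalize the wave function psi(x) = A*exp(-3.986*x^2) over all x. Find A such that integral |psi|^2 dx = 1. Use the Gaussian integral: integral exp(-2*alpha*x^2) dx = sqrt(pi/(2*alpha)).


integral |psi|^2 dx = A^2 * sqrt(pi/(2*alpha)) = 1
A^2 = sqrt(2*alpha/pi)
= sqrt(2 * 3.986 / pi)
= 1.592974
A = sqrt(1.592974)
= 1.2621

1.2621


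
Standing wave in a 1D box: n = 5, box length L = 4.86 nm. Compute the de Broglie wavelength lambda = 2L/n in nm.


lambda = 2L / n
= 2 * 4.86 / 5
= 9.72 / 5
= 1.944 nm

1.944


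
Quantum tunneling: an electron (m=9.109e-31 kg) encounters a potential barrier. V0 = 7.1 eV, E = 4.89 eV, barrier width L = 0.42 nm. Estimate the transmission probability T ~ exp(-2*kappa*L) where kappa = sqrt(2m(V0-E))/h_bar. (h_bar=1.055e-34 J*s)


V0 - E = 2.21 eV = 3.5404e-19 J
kappa = sqrt(2 * m * (V0-E)) / h_bar
= sqrt(2 * 9.109e-31 * 3.5404e-19) / 1.055e-34
= 7.6125e+09 /m
2*kappa*L = 2 * 7.6125e+09 * 0.42e-9
= 6.3945
T = exp(-6.3945) = 1.670771e-03

1.670771e-03


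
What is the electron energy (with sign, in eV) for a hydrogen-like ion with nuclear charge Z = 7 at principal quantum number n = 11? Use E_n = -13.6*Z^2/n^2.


E_n = -13.6 * Z^2 / n^2
= -13.6 * 7^2 / 11^2
= -13.6 * 49 / 121
= -5.5074 eV

-5.5074


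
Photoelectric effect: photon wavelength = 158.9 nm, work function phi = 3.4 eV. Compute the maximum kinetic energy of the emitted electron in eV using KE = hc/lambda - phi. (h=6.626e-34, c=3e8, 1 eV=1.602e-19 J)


E_photon = hc / lambda
= (6.626e-34)(3e8) / (158.9e-9)
= 1.2510e-18 J
= 7.8088 eV
KE = E_photon - phi
= 7.8088 - 3.4
= 4.4088 eV

4.4088


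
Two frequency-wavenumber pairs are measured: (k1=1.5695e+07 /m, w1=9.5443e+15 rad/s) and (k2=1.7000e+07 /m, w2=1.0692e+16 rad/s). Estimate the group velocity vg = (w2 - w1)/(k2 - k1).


vg = (w2 - w1) / (k2 - k1)
= (1.0692e+16 - 9.5443e+15) / (1.7000e+07 - 1.5695e+07)
= 1.1477e+15 / 1.3050e+06
= 8.7946e+08 m/s

8.7946e+08


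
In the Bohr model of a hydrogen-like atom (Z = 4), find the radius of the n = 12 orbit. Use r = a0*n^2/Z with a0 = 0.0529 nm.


r = a0 * n^2 / Z
= 0.0529 * 12^2 / 4
= 0.0529 * 144 / 4
= 1.9044 nm

1.9044


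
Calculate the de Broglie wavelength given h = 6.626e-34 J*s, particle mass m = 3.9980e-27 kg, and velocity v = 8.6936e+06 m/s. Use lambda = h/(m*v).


lambda = h / (m * v)
= 6.626e-34 / (3.9980e-27 * 8.6936e+06)
= 6.626e-34 / 3.4757e-20
= 1.9064e-14 m

1.9064e-14


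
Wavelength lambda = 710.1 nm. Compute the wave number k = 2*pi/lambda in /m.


k = 2 * pi / lambda
= 6.2832 / (710.1e-9)
= 6.2832 / 7.1010e-07
= 8.8483e+06 /m

8.8483e+06


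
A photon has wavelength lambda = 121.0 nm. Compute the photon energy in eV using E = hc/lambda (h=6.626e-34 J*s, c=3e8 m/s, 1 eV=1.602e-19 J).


E = hc / lambda
= (6.626e-34)(3e8) / (121.0e-9)
= 1.9878e-25 / 1.2100e-07
= 1.6428e-18 J
Converting to eV: 1.6428e-18 / 1.602e-19
= 10.2547 eV

10.2547


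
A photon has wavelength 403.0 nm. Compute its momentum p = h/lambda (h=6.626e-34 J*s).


p = h / lambda
= 6.626e-34 / (403.0e-9)
= 6.626e-34 / 4.0300e-07
= 1.6442e-27 kg*m/s

1.6442e-27


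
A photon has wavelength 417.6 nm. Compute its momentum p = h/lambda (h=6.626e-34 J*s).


p = h / lambda
= 6.626e-34 / (417.6e-9)
= 6.626e-34 / 4.1760e-07
= 1.5867e-27 kg*m/s

1.5867e-27


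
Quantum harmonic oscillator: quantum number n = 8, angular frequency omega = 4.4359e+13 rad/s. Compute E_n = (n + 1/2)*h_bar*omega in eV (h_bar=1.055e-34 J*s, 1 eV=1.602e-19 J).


E = (n + 1/2) * h_bar * omega
= (8 + 0.5) * 1.055e-34 * 4.4359e+13
= 8.5 * 4.6799e-21
= 3.9779e-20 J
= 0.2483 eV

0.2483


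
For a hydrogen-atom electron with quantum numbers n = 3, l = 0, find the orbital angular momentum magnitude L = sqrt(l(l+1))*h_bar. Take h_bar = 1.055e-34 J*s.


L = sqrt(l*(l+1)) * h_bar
= sqrt(0 * 1) * 1.055e-34
= sqrt(0) * 1.055e-34
= 0.0 * 1.055e-34
= 0.0000e+00 J*s

0.0000e+00


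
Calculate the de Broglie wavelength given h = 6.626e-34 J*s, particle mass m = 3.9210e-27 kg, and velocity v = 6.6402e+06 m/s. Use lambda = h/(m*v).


lambda = h / (m * v)
= 6.626e-34 / (3.9210e-27 * 6.6402e+06)
= 6.626e-34 / 2.6036e-20
= 2.5449e-14 m

2.5449e-14


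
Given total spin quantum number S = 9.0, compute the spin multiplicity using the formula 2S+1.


Spin multiplicity = 2S + 1
= 2 * 9.0 + 1
= 18.0 + 1
= 19

19


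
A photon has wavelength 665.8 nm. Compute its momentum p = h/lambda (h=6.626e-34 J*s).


p = h / lambda
= 6.626e-34 / (665.8e-9)
= 6.626e-34 / 6.6580e-07
= 9.9519e-28 kg*m/s

9.9519e-28


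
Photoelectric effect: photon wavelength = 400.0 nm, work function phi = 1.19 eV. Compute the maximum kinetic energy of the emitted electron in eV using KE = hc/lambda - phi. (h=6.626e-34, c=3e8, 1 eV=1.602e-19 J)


E_photon = hc / lambda
= (6.626e-34)(3e8) / (400.0e-9)
= 4.9695e-19 J
= 3.1021 eV
KE = E_photon - phi
= 3.1021 - 1.19
= 1.9121 eV

1.9121


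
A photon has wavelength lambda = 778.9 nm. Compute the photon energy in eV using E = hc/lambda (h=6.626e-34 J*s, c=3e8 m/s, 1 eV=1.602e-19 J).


E = hc / lambda
= (6.626e-34)(3e8) / (778.9e-9)
= 1.9878e-25 / 7.7890e-07
= 2.5521e-19 J
Converting to eV: 2.5521e-19 / 1.602e-19
= 1.593 eV

1.593


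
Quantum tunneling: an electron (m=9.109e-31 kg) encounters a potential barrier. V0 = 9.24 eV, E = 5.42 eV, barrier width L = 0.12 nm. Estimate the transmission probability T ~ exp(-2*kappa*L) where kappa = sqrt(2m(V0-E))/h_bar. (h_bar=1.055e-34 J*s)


V0 - E = 3.82 eV = 6.1196e-19 J
kappa = sqrt(2 * m * (V0-E)) / h_bar
= sqrt(2 * 9.109e-31 * 6.1196e-19) / 1.055e-34
= 1.0008e+10 /m
2*kappa*L = 2 * 1.0008e+10 * 0.12e-9
= 2.402
T = exp(-2.402) = 9.053717e-02

9.053717e-02


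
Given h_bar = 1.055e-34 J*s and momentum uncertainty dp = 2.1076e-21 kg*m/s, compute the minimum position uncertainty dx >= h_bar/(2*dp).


dx = h_bar / (2 * dp)
= 1.055e-34 / (2 * 2.1076e-21)
= 1.055e-34 / 4.2152e-21
= 2.5028e-14 m

2.5028e-14


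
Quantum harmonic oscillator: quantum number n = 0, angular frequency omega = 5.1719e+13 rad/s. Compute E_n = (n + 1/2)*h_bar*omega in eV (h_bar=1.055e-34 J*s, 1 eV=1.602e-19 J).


E = (n + 1/2) * h_bar * omega
= (0 + 0.5) * 1.055e-34 * 5.1719e+13
= 0.5 * 5.4564e-21
= 2.7282e-21 J
= 0.017 eV

0.017


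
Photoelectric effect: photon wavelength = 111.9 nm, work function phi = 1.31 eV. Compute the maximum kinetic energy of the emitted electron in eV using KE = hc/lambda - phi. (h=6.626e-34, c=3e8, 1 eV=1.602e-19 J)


E_photon = hc / lambda
= (6.626e-34)(3e8) / (111.9e-9)
= 1.7764e-18 J
= 11.0887 eV
KE = E_photon - phi
= 11.0887 - 1.31
= 9.7787 eV

9.7787


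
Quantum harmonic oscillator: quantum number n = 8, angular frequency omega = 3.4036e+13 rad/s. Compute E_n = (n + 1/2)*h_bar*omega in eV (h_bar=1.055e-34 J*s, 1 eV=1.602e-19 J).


E = (n + 1/2) * h_bar * omega
= (8 + 0.5) * 1.055e-34 * 3.4036e+13
= 8.5 * 3.5908e-21
= 3.0522e-20 J
= 0.1905 eV

0.1905
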